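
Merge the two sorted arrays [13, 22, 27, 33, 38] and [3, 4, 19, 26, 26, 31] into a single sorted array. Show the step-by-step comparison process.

Merging process:

Compare 13 vs 3: take 3 from right. Merged: [3]
Compare 13 vs 4: take 4 from right. Merged: [3, 4]
Compare 13 vs 19: take 13 from left. Merged: [3, 4, 13]
Compare 22 vs 19: take 19 from right. Merged: [3, 4, 13, 19]
Compare 22 vs 26: take 22 from left. Merged: [3, 4, 13, 19, 22]
Compare 27 vs 26: take 26 from right. Merged: [3, 4, 13, 19, 22, 26]
Compare 27 vs 26: take 26 from right. Merged: [3, 4, 13, 19, 22, 26, 26]
Compare 27 vs 31: take 27 from left. Merged: [3, 4, 13, 19, 22, 26, 26, 27]
Compare 33 vs 31: take 31 from right. Merged: [3, 4, 13, 19, 22, 26, 26, 27, 31]
Append remaining from left: [33, 38]. Merged: [3, 4, 13, 19, 22, 26, 26, 27, 31, 33, 38]

Final merged array: [3, 4, 13, 19, 22, 26, 26, 27, 31, 33, 38]
Total comparisons: 9

The merged array is [3, 4, 13, 19, 22, 26, 26, 27, 31, 33, 38], requiring 9 comparisons. The merge step runs in O(n) time where n is the total number of elements.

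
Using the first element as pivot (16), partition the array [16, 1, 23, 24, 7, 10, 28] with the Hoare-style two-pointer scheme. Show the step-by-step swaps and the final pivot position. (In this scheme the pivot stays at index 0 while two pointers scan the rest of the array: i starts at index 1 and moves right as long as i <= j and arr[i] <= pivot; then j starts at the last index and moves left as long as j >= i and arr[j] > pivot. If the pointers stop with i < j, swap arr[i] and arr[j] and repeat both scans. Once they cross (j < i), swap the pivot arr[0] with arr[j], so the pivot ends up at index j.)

Hoare-style two-pointer partition with pivot = 16:

Initial array: [16, 1, 23, 24, 7, 10, 28]

Pointers start at i = 1, j = 6.
i stops at index 2 (arr[2]=23 > 16), j stops at index 5 (arr[5]=10 <= 16): swap arr[2] and arr[5], array becomes [16, 1, 10, 24, 7, 23, 28]
i stops at index 3 (arr[3]=24 > 16), j stops at index 4 (arr[4]=7 <= 16): swap arr[3] and arr[4], array becomes [16, 1, 10, 7, 24, 23, 28]
i ends at 4, j ends at 3: the pointers have crossed (j < i), so scanning stops.

Swap pivot arr[0] with arr[3] to place pivot at position 3: [7, 1, 10, 16, 24, 23, 28]
Pivot position: 3

After partitioning with pivot 16, the array becomes [7, 1, 10, 16, 24, 23, 28]. The pivot is placed at index 3. All elements to the left of the pivot are <= 16, and all elements to the right are > 16.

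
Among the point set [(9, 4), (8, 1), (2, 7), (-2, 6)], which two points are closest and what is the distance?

Computing all pairwise distances among 4 points:

d((9, 4), (8, 1)) = 3.1623 <-- minimum
d((9, 4), (2, 7)) = 7.6158
d((9, 4), (-2, 6)) = 11.1803
d((8, 1), (2, 7)) = 8.4853
d((8, 1), (-2, 6)) = 11.1803
d((2, 7), (-2, 6)) = 4.1231

Closest pair: (9, 4) and (8, 1) with distance 3.1623

The closest pair is (9, 4) and (8, 1) with Euclidean distance 3.1623. For 4 points, brute-force pairwise comparison is shown above. For large n, the divide-and-conquer algorithm (sort by x, recurse on halves, check the dividing strip) achieves O(n log n).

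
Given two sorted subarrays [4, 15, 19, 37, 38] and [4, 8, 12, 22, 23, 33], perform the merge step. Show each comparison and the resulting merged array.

Merging process:

Compare 4 vs 4: take 4 from left. Merged: [4]
Compare 15 vs 4: take 4 from right. Merged: [4, 4]
Compare 15 vs 8: take 8 from right. Merged: [4, 4, 8]
Compare 15 vs 12: take 12 from right. Merged: [4, 4, 8, 12]
Compare 15 vs 22: take 15 from left. Merged: [4, 4, 8, 12, 15]
Compare 19 vs 22: take 19 from left. Merged: [4, 4, 8, 12, 15, 19]
Compare 37 vs 22: take 22 from right. Merged: [4, 4, 8, 12, 15, 19, 22]
Compare 37 vs 23: take 23 from right. Merged: [4, 4, 8, 12, 15, 19, 22, 23]
Compare 37 vs 33: take 33 from right. Merged: [4, 4, 8, 12, 15, 19, 22, 23, 33]
Append remaining from left: [37, 38]. Merged: [4, 4, 8, 12, 15, 19, 22, 23, 33, 37, 38]

Final merged array: [4, 4, 8, 12, 15, 19, 22, 23, 33, 37, 38]
Total comparisons: 9

The merged array is [4, 4, 8, 12, 15, 19, 22, 23, 33, 37, 38], requiring 9 comparisons. The merge step runs in O(n) time where n is the total number of elements.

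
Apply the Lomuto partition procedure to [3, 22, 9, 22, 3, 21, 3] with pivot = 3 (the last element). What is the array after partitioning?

Lomuto partition with pivot = 3:

Initial array: [3, 22, 9, 22, 3, 21, 3]

arr[0]=3 <= 3: swap with position 0, array becomes [3, 22, 9, 22, 3, 21, 3]
arr[1]=22 > 3: no swap
arr[2]=9 > 3: no swap
arr[3]=22 > 3: no swap
arr[4]=3 <= 3: swap with position 1, array becomes [3, 3, 9, 22, 22, 21, 3]
arr[5]=21 > 3: no swap

Place pivot at position 2: [3, 3, 3, 22, 22, 21, 9]
Pivot position: 2

After partitioning with pivot 3, the array becomes [3, 3, 3, 22, 22, 21, 9]. The pivot is placed at index 2. All elements to the left of the pivot are <= 3, and all elements to the right are > 3.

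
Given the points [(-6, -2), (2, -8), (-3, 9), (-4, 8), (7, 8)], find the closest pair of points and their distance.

Computing all pairwise distances among 5 points:

d((-6, -2), (2, -8)) = 10.0
d((-6, -2), (-3, 9)) = 11.4018
d((-6, -2), (-4, 8)) = 10.198
d((-6, -2), (7, 8)) = 16.4012
d((2, -8), (-3, 9)) = 17.72
d((2, -8), (-4, 8)) = 17.088
d((2, -8), (7, 8)) = 16.7631
d((-3, 9), (-4, 8)) = 1.4142 <-- minimum
d((-3, 9), (7, 8)) = 10.0499
d((-4, 8), (7, 8)) = 11.0

Closest pair: (-3, 9) and (-4, 8) with distance 1.4142

The closest pair is (-3, 9) and (-4, 8) with Euclidean distance 1.4142. For 5 points, brute-force pairwise comparison is shown above. For large n, the divide-and-conquer algorithm (sort by x, recurse on halves, check the dividing strip) achieves O(n log n).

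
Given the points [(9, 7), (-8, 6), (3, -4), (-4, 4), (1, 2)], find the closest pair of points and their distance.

Computing all pairwise distances among 5 points:

d((9, 7), (-8, 6)) = 17.0294
d((9, 7), (3, -4)) = 12.53
d((9, 7), (-4, 4)) = 13.3417
d((9, 7), (1, 2)) = 9.434
d((-8, 6), (3, -4)) = 14.8661
d((-8, 6), (-4, 4)) = 4.4721 <-- minimum
d((-8, 6), (1, 2)) = 9.8489
d((3, -4), (-4, 4)) = 10.6301
d((3, -4), (1, 2)) = 6.3246
d((-4, 4), (1, 2)) = 5.3852

Closest pair: (-8, 6) and (-4, 4) with distance 4.4721

The closest pair is (-8, 6) and (-4, 4) with Euclidean distance 4.4721. For 5 points, brute-force pairwise comparison is shown above. For large n, the divide-and-conquer algorithm (sort by x, recurse on halves, check the dividing strip) achieves O(n log n).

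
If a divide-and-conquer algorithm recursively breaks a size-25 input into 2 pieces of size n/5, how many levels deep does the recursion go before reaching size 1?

For divide and conquer with division factor 5:

Problem sizes at each level:
Level 0: 25
Level 1: 5
Level 2: 1

The root is level 0 and the size-1 base case is level 2 (the tree spans levels 0 through 2, i.e. 3 levels counting the root), so the depth is the number of divisions: log_5(25) = 2

The recursion tree depth is log_5(25) = 2. At each level, the problem size is divided by 5, so it takes 2 divisions to reduce to a base case of size 1. The algorithm makes 2 recursive calls at each level.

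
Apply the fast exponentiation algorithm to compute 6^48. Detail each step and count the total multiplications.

Computing 6^48 by squaring (build up from 6^1; each line after the first costs one multiplication):

6^1 = 6
6^2 = (6^1)^2 = 6^2 = 36
6^3 = 6 * 6^2 = 6 * 36 = 216
6^6 = (6^3)^2 = 216^2 = 46656
6^12 = (6^6)^2 = 46656^2 = 2176782336
6^24 = (6^12)^2 = 2176782336^2 = 4738381338321616896
6^48 = (6^24)^2 = 4738381338321616896^2 = 22452257707354557240087211123792674816

Result: 22452257707354557240087211123792674816
Multiplications needed: 6 (6 lines after 6^1)

6^48 = 22452257707354557240087211123792674816. Using exponentiation by squaring, this requires 6 multiplications. The key idea: if the exponent is even, square the half-power; if odd, multiply by the base once.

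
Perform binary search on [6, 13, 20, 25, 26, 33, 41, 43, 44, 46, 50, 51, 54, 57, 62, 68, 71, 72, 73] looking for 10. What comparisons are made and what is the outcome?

Binary search for 10 in [6, 13, 20, 25, 26, 33, 41, 43, 44, 46, 50, 51, 54, 57, 62, 68, 71, 72, 73]:

lo=0, hi=18, mid=9, arr[mid]=46 -> 46 > 10, search left half
lo=0, hi=8, mid=4, arr[mid]=26 -> 26 > 10, search left half
lo=0, hi=3, mid=1, arr[mid]=13 -> 13 > 10, search left half
lo=0, hi=0, mid=0, arr[mid]=6 -> 6 < 10, search right half
lo=1 > hi=0, target 10 not found

Binary search determines that 10 is not in the array after 4 comparisons. The search space was exhausted without finding the target.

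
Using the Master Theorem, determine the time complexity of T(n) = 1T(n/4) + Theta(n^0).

Master Theorem for T(n) = 1T(n/4) + O(n^0):

a = 1, b = 4, c = 0
log_b(a) = log_4(1) = 0.0000

Case 2: c = 0 = log_4(1) = 0.0000
T(n) = O(n^0 log n) = O(log n)

For T(n) = 1T(n/4) + O(n^0): log_4(1) = 0.0000. This is Case 2 of the Master Theorem (c = log_b(a), equal work at all levels), giving O(log n).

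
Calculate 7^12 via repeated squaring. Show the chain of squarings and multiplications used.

Computing 7^12 by squaring (build up from 7^1; each line after the first costs one multiplication):

7^1 = 7
7^2 = (7^1)^2 = 7^2 = 49
7^3 = 7 * 7^2 = 7 * 49 = 343
7^6 = (7^3)^2 = 343^2 = 117649
7^12 = (7^6)^2 = 117649^2 = 13841287201

Result: 13841287201
Multiplications needed: 4 (4 lines after 7^1)

7^12 = 13841287201. Using exponentiation by squaring, this requires 4 multiplications. The key idea: if the exponent is even, square the half-power; if odd, multiply by the base once.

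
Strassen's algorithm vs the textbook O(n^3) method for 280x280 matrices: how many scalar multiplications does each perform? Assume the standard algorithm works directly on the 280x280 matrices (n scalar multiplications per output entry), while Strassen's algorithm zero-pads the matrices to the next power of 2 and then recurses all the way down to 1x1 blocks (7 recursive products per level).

Matrix multiplication for 280x280 matrices:

Strassen's algorithm requires power-of-2 dimensions. Pad 280x280 to 512x512 (next power of 2).

Standard algorithm: 280^3 = 21952000 multiplications
Strassen's algorithm: 7^(log2(512)) = 7^9 = 40353607 multiplications
Difference: 21952000 - 40353607 = -18401607 (Strassen uses MORE here due to padding overhead — for small or just-over-power-of-2 n, padding can outweigh the per-level savings)

Standard: 21952000 multiplications (280^3). Strassen: 40353607 multiplications (7^9, after padding to 512x512). Strassen reduces 8 recursive multiplications to 7 at each level.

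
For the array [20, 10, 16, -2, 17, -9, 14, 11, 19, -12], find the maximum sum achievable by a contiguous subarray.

Using Kadane's algorithm on [20, 10, 16, -2, 17, -9, 14, 11, 19, -12]:

Scanning through the array:
Position 1 (value 10): max_ending_here = 30, max_so_far = 30
Position 2 (value 16): max_ending_here = 46, max_so_far = 46
Position 3 (value -2): max_ending_here = 44, max_so_far = 46
Position 4 (value 17): max_ending_here = 61, max_so_far = 61
Position 5 (value -9): max_ending_here = 52, max_so_far = 61
Position 6 (value 14): max_ending_here = 66, max_so_far = 66
Position 7 (value 11): max_ending_here = 77, max_so_far = 77
Position 8 (value 19): max_ending_here = 96, max_so_far = 96
Position 9 (value -12): max_ending_here = 84, max_so_far = 96

Maximum subarray: [20, 10, 16, -2, 17, -9, 14, 11, 19]
Maximum sum: 96

The maximum subarray is [20, 10, 16, -2, 17, -9, 14, 11, 19] with sum 96. This subarray runs from index 0 to index 8.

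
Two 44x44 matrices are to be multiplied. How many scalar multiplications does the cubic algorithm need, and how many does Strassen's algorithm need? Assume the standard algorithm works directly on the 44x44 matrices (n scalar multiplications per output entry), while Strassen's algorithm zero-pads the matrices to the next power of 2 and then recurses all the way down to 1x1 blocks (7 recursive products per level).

Matrix multiplication for 44x44 matrices:

Strassen's algorithm requires power-of-2 dimensions. Pad 44x44 to 64x64 (next power of 2).

Standard algorithm: 44^3 = 85184 multiplications
Strassen's algorithm: 7^(log2(64)) = 7^6 = 117649 multiplications
Difference: 85184 - 117649 = -32465 (Strassen uses MORE here due to padding overhead — for small or just-over-power-of-2 n, padding can outweigh the per-level savings)

Standard: 85184 multiplications (44^3). Strassen: 117649 multiplications (7^6, after padding to 64x64). Strassen reduces 8 recursive multiplications to 7 at each level.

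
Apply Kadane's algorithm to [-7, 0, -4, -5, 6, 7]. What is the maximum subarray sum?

Using Kadane's algorithm on [-7, 0, -4, -5, 6, 7]:

Scanning through the array:
Position 1 (value 0): max_ending_here = 0, max_so_far = 0
Position 2 (value -4): max_ending_here = -4, max_so_far = 0
Position 3 (value -5): max_ending_here = -5, max_so_far = 0
Position 4 (value 6): max_ending_here = 6, max_so_far = 6
Position 5 (value 7): max_ending_here = 13, max_so_far = 13

Maximum subarray: [6, 7]
Maximum sum: 13

The maximum subarray is [6, 7] with sum 13. This subarray runs from index 4 to index 5.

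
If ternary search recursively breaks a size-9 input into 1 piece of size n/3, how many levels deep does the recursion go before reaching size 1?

For divide and conquer with division factor 3:

Problem sizes at each level:
Level 0: 9
Level 1: 3
Level 2: 1

The root is level 0 and the size-1 base case is level 2 (the tree spans levels 0 through 2, i.e. 3 levels counting the root), so the depth is the number of divisions: log_3(9) = 2

The recursion tree depth is log_3(9) = 2. At each level, the problem size is divided by 3, so it takes 2 divisions to reduce to a base case of size 1. The algorithm makes 1 recursive call at each level.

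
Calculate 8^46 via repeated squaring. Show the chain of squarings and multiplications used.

Computing 8^46 by squaring (build up from 8^1; each line after the first costs one multiplication):

8^1 = 8
8^2 = (8^1)^2 = 8^2 = 64
8^4 = (8^2)^2 = 64^2 = 4096
8^5 = 8 * 8^4 = 8 * 4096 = 32768
8^10 = (8^5)^2 = 32768^2 = 1073741824
8^11 = 8 * 8^10 = 8 * 1073741824 = 8589934592
8^22 = (8^11)^2 = 8589934592^2 = 73786976294838206464
8^23 = 8 * 8^22 = 8 * 73786976294838206464 = 590295810358705651712
8^46 = (8^23)^2 = 590295810358705651712^2 = 348449143727040986586495598010130648530944

Result: 348449143727040986586495598010130648530944
Multiplications needed: 8 (8 lines after 8^1)

8^46 = 348449143727040986586495598010130648530944. Using exponentiation by squaring, this requires 8 multiplications. The key idea: if the exponent is even, square the half-power; if odd, multiply by the base once.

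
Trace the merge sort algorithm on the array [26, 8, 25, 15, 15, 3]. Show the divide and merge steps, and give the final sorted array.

Merge sort trace:

Split: [26, 8, 25, 15, 15, 3] -> [26, 8, 25] and [15, 15, 3]
  Split: [26, 8, 25] -> [26] and [8, 25]
    Split: [8, 25] -> [8] and [25]
    Merge: [8] + [25] -> [8, 25]
  Merge: [26] + [8, 25] -> [8, 25, 26]
  Split: [15, 15, 3] -> [15] and [15, 3]
    Split: [15, 3] -> [15] and [3]
    Merge: [15] + [3] -> [3, 15]
  Merge: [15] + [3, 15] -> [3, 15, 15]
Merge: [8, 25, 26] + [3, 15, 15] -> [3, 8, 15, 15, 25, 26]

Final sorted array: [3, 8, 15, 15, 25, 26]

The merge sort proceeds by recursively splitting the array and merging sorted halves.
After all merges, the sorted array is [3, 8, 15, 15, 25, 26].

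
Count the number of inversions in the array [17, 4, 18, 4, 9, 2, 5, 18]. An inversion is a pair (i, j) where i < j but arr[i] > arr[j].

Finding inversions in [17, 4, 18, 4, 9, 2, 5, 18]:

(0, 1): arr[0]=17 > arr[1]=4
(0, 3): arr[0]=17 > arr[3]=4
(0, 4): arr[0]=17 > arr[4]=9
(0, 5): arr[0]=17 > arr[5]=2
(0, 6): arr[0]=17 > arr[6]=5
(1, 5): arr[1]=4 > arr[5]=2
(2, 3): arr[2]=18 > arr[3]=4
(2, 4): arr[2]=18 > arr[4]=9
(2, 5): arr[2]=18 > arr[5]=2
(2, 6): arr[2]=18 > arr[6]=5
(3, 5): arr[3]=4 > arr[5]=2
(4, 5): arr[4]=9 > arr[5]=2
(4, 6): arr[4]=9 > arr[6]=5

Total inversions: 13

The array has 13 inversion(s): (0,1), (0,3), (0,4), (0,5), (0,6), (1,5), (2,3), (2,4), (2,5), (2,6), (3,5), (4,5), (4,6). Each pair (i,j) satisfies i < j and arr[i] > arr[j].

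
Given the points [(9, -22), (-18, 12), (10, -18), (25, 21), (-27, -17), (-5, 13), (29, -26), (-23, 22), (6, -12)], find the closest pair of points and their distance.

Computing all pairwise distances among 9 points:

d((9, -22), (-18, 12)) = 43.4166
d((9, -22), (10, -18)) = 4.1231 <-- minimum
d((9, -22), (25, 21)) = 45.8803
d((9, -22), (-27, -17)) = 36.3456
d((9, -22), (-5, 13)) = 37.6962
d((9, -22), (29, -26)) = 20.3961
d((9, -22), (-23, 22)) = 54.4059
d((9, -22), (6, -12)) = 10.4403
d((-18, 12), (10, -18)) = 41.0366
d((-18, 12), (25, 21)) = 43.9318
d((-18, 12), (-27, -17)) = 30.3645
d((-18, 12), (-5, 13)) = 13.0384
d((-18, 12), (29, -26)) = 60.4401
d((-18, 12), (-23, 22)) = 11.1803
d((-18, 12), (6, -12)) = 33.9411
d((10, -18), (25, 21)) = 41.7852
d((10, -18), (-27, -17)) = 37.0135
d((10, -18), (-5, 13)) = 34.4384
d((10, -18), (29, -26)) = 20.6155
d((10, -18), (-23, 22)) = 51.8556
d((10, -18), (6, -12)) = 7.2111
d((25, 21), (-27, -17)) = 64.405
d((25, 21), (-5, 13)) = 31.0483
d((25, 21), (29, -26)) = 47.1699
d((25, 21), (-23, 22)) = 48.0104
d((25, 21), (6, -12)) = 38.0789
d((-27, -17), (-5, 13)) = 37.2022
d((-27, -17), (29, -26)) = 56.7186
d((-27, -17), (-23, 22)) = 39.2046
d((-27, -17), (6, -12)) = 33.3766
d((-5, 13), (29, -26)) = 51.7397
d((-5, 13), (-23, 22)) = 20.1246
d((-5, 13), (6, -12)) = 27.313
d((29, -26), (-23, 22)) = 70.7672
d((29, -26), (6, -12)) = 26.9258
d((-23, 22), (6, -12)) = 44.6878

Closest pair: (9, -22) and (10, -18) with distance 4.1231

The closest pair is (9, -22) and (10, -18) with Euclidean distance 4.1231. For 9 points, brute-force pairwise comparison is shown above. For large n, the divide-and-conquer algorithm (sort by x, recurse on halves, check the dividing strip) achieves O(n log n).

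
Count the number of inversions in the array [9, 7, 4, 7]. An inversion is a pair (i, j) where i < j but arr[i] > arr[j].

Finding inversions in [9, 7, 4, 7]:

(0, 1): arr[0]=9 > arr[1]=7
(0, 2): arr[0]=9 > arr[2]=4
(0, 3): arr[0]=9 > arr[3]=7
(1, 2): arr[1]=7 > arr[2]=4

Total inversions: 4

The array has 4 inversion(s): (0,1), (0,2), (0,3), (1,2). Each pair (i,j) satisfies i < j and arr[i] > arr[j].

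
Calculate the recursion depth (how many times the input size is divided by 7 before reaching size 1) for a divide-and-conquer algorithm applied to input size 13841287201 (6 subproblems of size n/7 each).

For divide and conquer with division factor 7:

Problem sizes at each level:
Level 0: 13841287201
Level 1: 1977326743
Level 2: 282475249
Level 3: 40353607
Level 4: 5764801
Level 5: 823543
Level 6: 117649
Level 7: 16807
Level 8: 2401
Level 9: 343
Level 10: 49
Level 11: 7
Level 12: 1

The root is level 0 and the size-1 base case is level 12 (the tree spans levels 0 through 12, i.e. 13 levels counting the root), so the depth is the number of divisions: log_7(13841287201) = 12

The recursion tree depth is log_7(13841287201) = 12. At each level, the problem size is divided by 7, so it takes 12 divisions to reduce to a base case of size 1. The algorithm makes 6 recursive calls at each level.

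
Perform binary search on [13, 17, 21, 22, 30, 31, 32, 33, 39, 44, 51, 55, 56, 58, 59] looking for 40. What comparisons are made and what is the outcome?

Binary search for 40 in [13, 17, 21, 22, 30, 31, 32, 33, 39, 44, 51, 55, 56, 58, 59]:

lo=0, hi=14, mid=7, arr[mid]=33 -> 33 < 40, search right half
lo=8, hi=14, mid=11, arr[mid]=55 -> 55 > 40, search left half
lo=8, hi=10, mid=9, arr[mid]=44 -> 44 > 40, search left half
lo=8, hi=8, mid=8, arr[mid]=39 -> 39 < 40, search right half
lo=9 > hi=8, target 40 not found

Binary search determines that 40 is not in the array after 4 comparisons. The search space was exhausted without finding the target.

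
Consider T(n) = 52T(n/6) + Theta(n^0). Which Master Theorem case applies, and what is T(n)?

Master Theorem for T(n) = 52T(n/6) + O(n^0):

a = 52, b = 6, c = 0
log_b(a) = log_6(52) = 2.2052

Case 1: c = 0 < log_6(52) = 2.2052
T(n) = O(n^(log_6 52))

For T(n) = 52T(n/6) + O(n^0): log_6(52) = 2.2052. This is Case 1 of the Master Theorem (c < log_b(a), work dominated by leaves), giving O(n^(log_6 52)).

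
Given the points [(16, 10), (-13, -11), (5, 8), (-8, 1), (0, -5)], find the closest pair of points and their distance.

Computing all pairwise distances among 5 points:

d((16, 10), (-13, -11)) = 35.805
d((16, 10), (5, 8)) = 11.1803
d((16, 10), (-8, 1)) = 25.632
d((16, 10), (0, -5)) = 21.9317
d((-13, -11), (5, 8)) = 26.1725
d((-13, -11), (-8, 1)) = 13.0
d((-13, -11), (0, -5)) = 14.3178
d((5, 8), (-8, 1)) = 14.7648
d((5, 8), (0, -5)) = 13.9284
d((-8, 1), (0, -5)) = 10.0 <-- minimum

Closest pair: (-8, 1) and (0, -5) with distance 10.0

The closest pair is (-8, 1) and (0, -5) with Euclidean distance 10.0. For 5 points, brute-force pairwise comparison is shown above. For large n, the divide-and-conquer algorithm (sort by x, recurse on halves, check the dividing strip) achieves O(n log n).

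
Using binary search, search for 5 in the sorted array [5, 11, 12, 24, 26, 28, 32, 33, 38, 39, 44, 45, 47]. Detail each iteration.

Binary search for 5 in [5, 11, 12, 24, 26, 28, 32, 33, 38, 39, 44, 45, 47]:

lo=0, hi=12, mid=6, arr[mid]=32 -> 32 > 5, search left half
lo=0, hi=5, mid=2, arr[mid]=12 -> 12 > 5, search left half
lo=0, hi=1, mid=0, arr[mid]=5 -> Found target at index 0!

Binary search finds 5 at index 0 after 3 comparisons. The search repeatedly halves the search space by comparing with the middle element.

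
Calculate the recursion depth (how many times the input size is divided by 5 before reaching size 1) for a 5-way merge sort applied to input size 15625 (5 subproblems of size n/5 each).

For divide and conquer with division factor 5:

Problem sizes at each level:
Level 0: 15625
Level 1: 3125
Level 2: 625
Level 3: 125
Level 4: 25
Level 5: 5
Level 6: 1

The root is level 0 and the size-1 base case is level 6 (the tree spans levels 0 through 6, i.e. 7 levels counting the root), so the depth is the number of divisions: log_5(15625) = 6

The recursion tree depth is log_5(15625) = 6. At each level, the problem size is divided by 5, so it takes 6 divisions to reduce to a base case of size 1. The algorithm makes 5 recursive calls at each level.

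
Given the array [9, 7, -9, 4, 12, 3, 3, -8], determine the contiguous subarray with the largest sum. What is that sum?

Using Kadane's algorithm on [9, 7, -9, 4, 12, 3, 3, -8]:

Scanning through the array:
Position 1 (value 7): max_ending_here = 16, max_so_far = 16
Position 2 (value -9): max_ending_here = 7, max_so_far = 16
Position 3 (value 4): max_ending_here = 11, max_so_far = 16
Position 4 (value 12): max_ending_here = 23, max_so_far = 23
Position 5 (value 3): max_ending_here = 26, max_so_far = 26
Position 6 (value 3): max_ending_here = 29, max_so_far = 29
Position 7 (value -8): max_ending_here = 21, max_so_far = 29

Maximum subarray: [9, 7, -9, 4, 12, 3, 3]
Maximum sum: 29

The maximum subarray is [9, 7, -9, 4, 12, 3, 3] with sum 29. This subarray runs from index 0 to index 6.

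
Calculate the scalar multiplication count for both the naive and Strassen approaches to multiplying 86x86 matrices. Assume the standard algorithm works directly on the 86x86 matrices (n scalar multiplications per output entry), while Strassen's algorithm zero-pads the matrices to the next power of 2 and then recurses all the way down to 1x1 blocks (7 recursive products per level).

Matrix multiplication for 86x86 matrices:

Strassen's algorithm requires power-of-2 dimensions. Pad 86x86 to 128x128 (next power of 2).

Standard algorithm: 86^3 = 636056 multiplications
Strassen's algorithm: 7^(log2(128)) = 7^7 = 823543 multiplications
Difference: 636056 - 823543 = -187487 (Strassen uses MORE here due to padding overhead — for small or just-over-power-of-2 n, padding can outweigh the per-level savings)

Standard: 636056 multiplications (86^3). Strassen: 823543 multiplications (7^7, after padding to 128x128). Strassen reduces 8 recursive multiplications to 7 at each level.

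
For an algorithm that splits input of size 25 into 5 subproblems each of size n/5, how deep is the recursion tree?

For divide and conquer with division factor 5:

Problem sizes at each level:
Level 0: 25
Level 1: 5
Level 2: 1

The root is level 0 and the size-1 base case is level 2 (the tree spans levels 0 through 2, i.e. 3 levels counting the root), so the depth is the number of divisions: log_5(25) = 2

The recursion tree depth is log_5(25) = 2. At each level, the problem size is divided by 5, so it takes 2 divisions to reduce to a base case of size 1. The algorithm makes 5 recursive calls at each level.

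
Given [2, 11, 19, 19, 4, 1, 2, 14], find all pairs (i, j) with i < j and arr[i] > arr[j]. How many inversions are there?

Finding inversions in [2, 11, 19, 19, 4, 1, 2, 14]:

(0, 5): arr[0]=2 > arr[5]=1
(1, 4): arr[1]=11 > arr[4]=4
(1, 5): arr[1]=11 > arr[5]=1
(1, 6): arr[1]=11 > arr[6]=2
(2, 4): arr[2]=19 > arr[4]=4
(2, 5): arr[2]=19 > arr[5]=1
(2, 6): arr[2]=19 > arr[6]=2
(2, 7): arr[2]=19 > arr[7]=14
(3, 4): arr[3]=19 > arr[4]=4
(3, 5): arr[3]=19 > arr[5]=1
(3, 6): arr[3]=19 > arr[6]=2
(3, 7): arr[3]=19 > arr[7]=14
(4, 5): arr[4]=4 > arr[5]=1
(4, 6): arr[4]=4 > arr[6]=2

Total inversions: 14

The array has 14 inversion(s): (0,5), (1,4), (1,5), (1,6), (2,4), (2,5), (2,6), (2,7), (3,4), (3,5), (3,6), (3,7), (4,5), (4,6). Each pair (i,j) satisfies i < j and arr[i] > arr[j].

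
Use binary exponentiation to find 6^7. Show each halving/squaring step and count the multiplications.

Computing 6^7 by squaring (build up from 6^1; each line after the first costs one multiplication):

6^1 = 6
6^2 = (6^1)^2 = 6^2 = 36
6^3 = 6 * 6^2 = 6 * 36 = 216
6^6 = (6^3)^2 = 216^2 = 46656
6^7 = 6 * 6^6 = 6 * 46656 = 279936

Result: 279936
Multiplications needed: 4 (4 lines after 6^1)

6^7 = 279936. Using exponentiation by squaring, this requires 4 multiplications. The key idea: if the exponent is even, square the half-power; if odd, multiply by the base once.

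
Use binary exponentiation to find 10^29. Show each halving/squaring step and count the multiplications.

Computing 10^29 by squaring (build up from 10^1; each line after the first costs one multiplication):

10^1 = 10
10^2 = (10^1)^2 = 10^2 = 100
10^3 = 10 * 10^2 = 10 * 100 = 1000
10^6 = (10^3)^2 = 1000^2 = 1000000
10^7 = 10 * 10^6 = 10 * 1000000 = 10000000
10^14 = (10^7)^2 = 10000000^2 = 100000000000000
10^28 = (10^14)^2 = 100000000000000^2 = 10000000000000000000000000000
10^29 = 10 * 10^28 = 10 * 10000000000000000000000000000 = 100000000000000000000000000000

Result: 100000000000000000000000000000
Multiplications needed: 7 (7 lines after 10^1)

10^29 = 100000000000000000000000000000. Using exponentiation by squaring, this requires 7 multiplications. The key idea: if the exponent is even, square the half-power; if odd, multiply by the base once.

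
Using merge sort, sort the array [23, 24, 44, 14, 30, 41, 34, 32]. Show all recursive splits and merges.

Merge sort trace:

Split: [23, 24, 44, 14, 30, 41, 34, 32] -> [23, 24, 44, 14] and [30, 41, 34, 32]
  Split: [23, 24, 44, 14] -> [23, 24] and [44, 14]
    Split: [23, 24] -> [23] and [24]
    Merge: [23] + [24] -> [23, 24]
    Split: [44, 14] -> [44] and [14]
    Merge: [44] + [14] -> [14, 44]
  Merge: [23, 24] + [14, 44] -> [14, 23, 24, 44]
  Split: [30, 41, 34, 32] -> [30, 41] and [34, 32]
    Split: [30, 41] -> [30] and [41]
    Merge: [30] + [41] -> [30, 41]
    Split: [34, 32] -> [34] and [32]
    Merge: [34] + [32] -> [32, 34]
  Merge: [30, 41] + [32, 34] -> [30, 32, 34, 41]
Merge: [14, 23, 24, 44] + [30, 32, 34, 41] -> [14, 23, 24, 30, 32, 34, 41, 44]

Final sorted array: [14, 23, 24, 30, 32, 34, 41, 44]

The merge sort proceeds by recursively splitting the array and merging sorted halves.
After all merges, the sorted array is [14, 23, 24, 30, 32, 34, 41, 44].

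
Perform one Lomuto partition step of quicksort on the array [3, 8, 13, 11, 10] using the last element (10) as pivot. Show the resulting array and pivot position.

Lomuto partition with pivot = 10:

Initial array: [3, 8, 13, 11, 10]

arr[0]=3 <= 10: swap with position 0, array becomes [3, 8, 13, 11, 10]
arr[1]=8 <= 10: swap with position 1, array becomes [3, 8, 13, 11, 10]
arr[2]=13 > 10: no swap
arr[3]=11 > 10: no swap

Place pivot at position 2: [3, 8, 10, 11, 13]
Pivot position: 2

After partitioning with pivot 10, the array becomes [3, 8, 10, 11, 13]. The pivot is placed at index 2. All elements to the left of the pivot are <= 10, and all elements to the right are > 10.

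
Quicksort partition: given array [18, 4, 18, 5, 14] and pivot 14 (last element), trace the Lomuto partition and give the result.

Lomuto partition with pivot = 14:

Initial array: [18, 4, 18, 5, 14]

arr[0]=18 > 14: no swap
arr[1]=4 <= 14: swap with position 0, array becomes [4, 18, 18, 5, 14]
arr[2]=18 > 14: no swap
arr[3]=5 <= 14: swap with position 1, array becomes [4, 5, 18, 18, 14]

Place pivot at position 2: [4, 5, 14, 18, 18]
Pivot position: 2

After partitioning with pivot 14, the array becomes [4, 5, 14, 18, 18]. The pivot is placed at index 2. All elements to the left of the pivot are <= 14, and all elements to the right are > 14.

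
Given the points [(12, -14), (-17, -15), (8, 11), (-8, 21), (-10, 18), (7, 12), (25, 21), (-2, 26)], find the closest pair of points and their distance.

Computing all pairwise distances among 8 points:

d((12, -14), (-17, -15)) = 29.0172
d((12, -14), (8, 11)) = 25.318
d((12, -14), (-8, 21)) = 40.3113
d((12, -14), (-10, 18)) = 38.833
d((12, -14), (7, 12)) = 26.4764
d((12, -14), (25, 21)) = 37.3363
d((12, -14), (-2, 26)) = 42.3792
d((-17, -15), (8, 11)) = 36.0694
d((-17, -15), (-8, 21)) = 37.108
d((-17, -15), (-10, 18)) = 33.7343
d((-17, -15), (7, 12)) = 36.1248
d((-17, -15), (25, 21)) = 55.3173
d((-17, -15), (-2, 26)) = 43.6578
d((8, 11), (-8, 21)) = 18.868
d((8, 11), (-10, 18)) = 19.3132
d((8, 11), (7, 12)) = 1.4142 <-- minimum
d((8, 11), (25, 21)) = 19.7231
d((8, 11), (-2, 26)) = 18.0278
d((-8, 21), (-10, 18)) = 3.6056
d((-8, 21), (7, 12)) = 17.4929
d((-8, 21), (25, 21)) = 33.0
d((-8, 21), (-2, 26)) = 7.8102
d((-10, 18), (7, 12)) = 18.0278
d((-10, 18), (25, 21)) = 35.1283
d((-10, 18), (-2, 26)) = 11.3137
d((7, 12), (25, 21)) = 20.1246
d((7, 12), (-2, 26)) = 16.6433
d((25, 21), (-2, 26)) = 27.4591

Closest pair: (8, 11) and (7, 12) with distance 1.4142

The closest pair is (8, 11) and (7, 12) with Euclidean distance 1.4142. For 8 points, brute-force pairwise comparison is shown above. For large n, the divide-and-conquer algorithm (sort by x, recurse on halves, check the dividing strip) achieves O(n log n).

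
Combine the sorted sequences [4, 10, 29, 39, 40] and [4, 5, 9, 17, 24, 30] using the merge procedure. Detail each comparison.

Merging process:

Compare 4 vs 4: take 4 from left. Merged: [4]
Compare 10 vs 4: take 4 from right. Merged: [4, 4]
Compare 10 vs 5: take 5 from right. Merged: [4, 4, 5]
Compare 10 vs 9: take 9 from right. Merged: [4, 4, 5, 9]
Compare 10 vs 17: take 10 from left. Merged: [4, 4, 5, 9, 10]
Compare 29 vs 17: take 17 from right. Merged: [4, 4, 5, 9, 10, 17]
Compare 29 vs 24: take 24 from right. Merged: [4, 4, 5, 9, 10, 17, 24]
Compare 29 vs 30: take 29 from left. Merged: [4, 4, 5, 9, 10, 17, 24, 29]
Compare 39 vs 30: take 30 from right. Merged: [4, 4, 5, 9, 10, 17, 24, 29, 30]
Append remaining from left: [39, 40]. Merged: [4, 4, 5, 9, 10, 17, 24, 29, 30, 39, 40]

Final merged array: [4, 4, 5, 9, 10, 17, 24, 29, 30, 39, 40]
Total comparisons: 9

The merged array is [4, 4, 5, 9, 10, 17, 24, 29, 30, 39, 40], requiring 9 comparisons. The merge step runs in O(n) time where n is the total number of elements.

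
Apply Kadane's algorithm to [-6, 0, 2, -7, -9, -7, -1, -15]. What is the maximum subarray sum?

Using Kadane's algorithm on [-6, 0, 2, -7, -9, -7, -1, -15]:

Scanning through the array:
Position 1 (value 0): max_ending_here = 0, max_so_far = 0
Position 2 (value 2): max_ending_here = 2, max_so_far = 2
Position 3 (value -7): max_ending_here = -5, max_so_far = 2
Position 4 (value -9): max_ending_here = -9, max_so_far = 2
Position 5 (value -7): max_ending_here = -7, max_so_far = 2
Position 6 (value -1): max_ending_here = -1, max_so_far = 2
Position 7 (value -15): max_ending_here = -15, max_so_far = 2

Maximum subarray: [0, 2]
Maximum sum: 2

The maximum subarray is [0, 2] with sum 2. This subarray runs from index 1 to index 2.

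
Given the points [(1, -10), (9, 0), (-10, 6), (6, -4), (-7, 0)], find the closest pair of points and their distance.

Computing all pairwise distances among 5 points:

d((1, -10), (9, 0)) = 12.8062
d((1, -10), (-10, 6)) = 19.4165
d((1, -10), (6, -4)) = 7.8102
d((1, -10), (-7, 0)) = 12.8062
d((9, 0), (-10, 6)) = 19.9249
d((9, 0), (6, -4)) = 5.0 <-- minimum
d((9, 0), (-7, 0)) = 16.0
d((-10, 6), (6, -4)) = 18.868
d((-10, 6), (-7, 0)) = 6.7082
d((6, -4), (-7, 0)) = 13.6015

Closest pair: (9, 0) and (6, -4) with distance 5.0

The closest pair is (9, 0) and (6, -4) with Euclidean distance 5.0. For 5 points, brute-force pairwise comparison is shown above. For large n, the divide-and-conquer algorithm (sort by x, recurse on halves, check the dividing strip) achieves O(n log n).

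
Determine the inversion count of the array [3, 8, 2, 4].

Finding inversions in [3, 8, 2, 4]:

(0, 2): arr[0]=3 > arr[2]=2
(1, 2): arr[1]=8 > arr[2]=2
(1, 3): arr[1]=8 > arr[3]=4

Total inversions: 3

The array has 3 inversion(s): (0,2), (1,2), (1,3). Each pair (i,j) satisfies i < j and arr[i] > arr[j].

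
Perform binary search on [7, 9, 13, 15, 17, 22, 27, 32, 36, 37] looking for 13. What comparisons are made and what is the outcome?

Binary search for 13 in [7, 9, 13, 15, 17, 22, 27, 32, 36, 37]:

lo=0, hi=9, mid=4, arr[mid]=17 -> 17 > 13, search left half
lo=0, hi=3, mid=1, arr[mid]=9 -> 9 < 13, search right half
lo=2, hi=3, mid=2, arr[mid]=13 -> Found target at index 2!

Binary search finds 13 at index 2 after 3 comparisons. The search repeatedly halves the search space by comparing with the middle element.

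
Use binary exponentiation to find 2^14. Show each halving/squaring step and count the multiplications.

Computing 2^14 by squaring (build up from 2^1; each line after the first costs one multiplication):

2^1 = 2
2^2 = (2^1)^2 = 2^2 = 4
2^3 = 2 * 2^2 = 2 * 4 = 8
2^6 = (2^3)^2 = 8^2 = 64
2^7 = 2 * 2^6 = 2 * 64 = 128
2^14 = (2^7)^2 = 128^2 = 16384

Result: 16384
Multiplications needed: 5 (5 lines after 2^1)

2^14 = 16384. Using exponentiation by squaring, this requires 5 multiplications. The key idea: if the exponent is even, square the half-power; if odd, multiply by the base once.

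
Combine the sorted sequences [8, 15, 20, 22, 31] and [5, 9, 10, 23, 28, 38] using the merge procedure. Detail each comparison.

Merging process:

Compare 8 vs 5: take 5 from right. Merged: [5]
Compare 8 vs 9: take 8 from left. Merged: [5, 8]
Compare 15 vs 9: take 9 from right. Merged: [5, 8, 9]
Compare 15 vs 10: take 10 from right. Merged: [5, 8, 9, 10]
Compare 15 vs 23: take 15 from left. Merged: [5, 8, 9, 10, 15]
Compare 20 vs 23: take 20 from left. Merged: [5, 8, 9, 10, 15, 20]
Compare 22 vs 23: take 22 from left. Merged: [5, 8, 9, 10, 15, 20, 22]
Compare 31 vs 23: take 23 from right. Merged: [5, 8, 9, 10, 15, 20, 22, 23]
Compare 31 vs 28: take 28 from right. Merged: [5, 8, 9, 10, 15, 20, 22, 23, 28]
Compare 31 vs 38: take 31 from left. Merged: [5, 8, 9, 10, 15, 20, 22, 23, 28, 31]
Append remaining from right: [38]. Merged: [5, 8, 9, 10, 15, 20, 22, 23, 28, 31, 38]

Final merged array: [5, 8, 9, 10, 15, 20, 22, 23, 28, 31, 38]
Total comparisons: 10

The merged array is [5, 8, 9, 10, 15, 20, 22, 23, 28, 31, 38], requiring 10 comparisons. The merge step runs in O(n) time where n is the total number of elements.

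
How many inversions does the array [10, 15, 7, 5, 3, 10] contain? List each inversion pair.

Finding inversions in [10, 15, 7, 5, 3, 10]:

(0, 2): arr[0]=10 > arr[2]=7
(0, 3): arr[0]=10 > arr[3]=5
(0, 4): arr[0]=10 > arr[4]=3
(1, 2): arr[1]=15 > arr[2]=7
(1, 3): arr[1]=15 > arr[3]=5
(1, 4): arr[1]=15 > arr[4]=3
(1, 5): arr[1]=15 > arr[5]=10
(2, 3): arr[2]=7 > arr[3]=5
(2, 4): arr[2]=7 > arr[4]=3
(3, 4): arr[3]=5 > arr[4]=3

Total inversions: 10

The array has 10 inversion(s): (0,2), (0,3), (0,4), (1,2), (1,3), (1,4), (1,5), (2,3), (2,4), (3,4). Each pair (i,j) satisfies i < j and arr[i] > arr[j].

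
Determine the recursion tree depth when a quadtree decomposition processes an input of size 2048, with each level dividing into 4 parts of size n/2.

For divide and conquer with division factor 2:

Problem sizes at each level:
Level 0: 2048
Level 1: 1024
Level 2: 512
Level 3: 256
Level 4: 128
Level 5: 64
Level 6: 32
Level 7: 16
Level 8: 8
Level 9: 4
Level 10: 2
Level 11: 1

The root is level 0 and the size-1 base case is level 11 (the tree spans levels 0 through 11, i.e. 12 levels counting the root), so the depth is the number of divisions: log_2(2048) = 11

The recursion tree depth is log_2(2048) = 11. At each level, the problem size is divided by 2, so it takes 11 divisions to reduce to a base case of size 1. The algorithm makes 4 recursive calls at each level.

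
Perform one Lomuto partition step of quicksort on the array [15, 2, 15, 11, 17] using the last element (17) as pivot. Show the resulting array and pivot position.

Lomuto partition with pivot = 17:

Initial array: [15, 2, 15, 11, 17]

arr[0]=15 <= 17: swap with position 0, array becomes [15, 2, 15, 11, 17]
arr[1]=2 <= 17: swap with position 1, array becomes [15, 2, 15, 11, 17]
arr[2]=15 <= 17: swap with position 2, array becomes [15, 2, 15, 11, 17]
arr[3]=11 <= 17: swap with position 3, array becomes [15, 2, 15, 11, 17]

Place pivot at position 4: [15, 2, 15, 11, 17]
Pivot position: 4

After partitioning with pivot 17, the array becomes [15, 2, 15, 11, 17]. The pivot is placed at index 4. All elements to the left of the pivot are <= 17, and all elements to the right are > 17.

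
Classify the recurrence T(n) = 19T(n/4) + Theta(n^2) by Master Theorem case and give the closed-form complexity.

Master Theorem for T(n) = 19T(n/4) + O(n^2):

a = 19, b = 4, c = 2
log_b(a) = log_4(19) = 2.1240

Case 1: c = 2 < log_4(19) = 2.1240
T(n) = O(n^(log_4 19))

For T(n) = 19T(n/4) + O(n^2): log_4(19) = 2.1240. This is Case 1 of the Master Theorem (c < log_b(a), work dominated by leaves), giving O(n^(log_4 19)).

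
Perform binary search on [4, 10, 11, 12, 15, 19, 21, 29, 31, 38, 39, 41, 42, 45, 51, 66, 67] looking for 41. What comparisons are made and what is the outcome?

Binary search for 41 in [4, 10, 11, 12, 15, 19, 21, 29, 31, 38, 39, 41, 42, 45, 51, 66, 67]:

lo=0, hi=16, mid=8, arr[mid]=31 -> 31 < 41, search right half
lo=9, hi=16, mid=12, arr[mid]=42 -> 42 > 41, search left half
lo=9, hi=11, mid=10, arr[mid]=39 -> 39 < 41, search right half
lo=11, hi=11, mid=11, arr[mid]=41 -> Found target at index 11!

Binary search finds 41 at index 11 after 4 comparisons. The search repeatedly halves the search space by comparing with the middle element.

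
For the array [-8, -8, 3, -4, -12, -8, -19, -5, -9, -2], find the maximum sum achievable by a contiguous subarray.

Using Kadane's algorithm on [-8, -8, 3, -4, -12, -8, -19, -5, -9, -2]:

Scanning through the array:
Position 1 (value -8): max_ending_here = -8, max_so_far = -8
Position 2 (value 3): max_ending_here = 3, max_so_far = 3
Position 3 (value -4): max_ending_here = -1, max_so_far = 3
Position 4 (value -12): max_ending_here = -12, max_so_far = 3
Position 5 (value -8): max_ending_here = -8, max_so_far = 3
Position 6 (value -19): max_ending_here = -19, max_so_far = 3
Position 7 (value -5): max_ending_here = -5, max_so_far = 3
Position 8 (value -9): max_ending_here = -9, max_so_far = 3
Position 9 (value -2): max_ending_here = -2, max_so_far = 3

Maximum subarray: [3]
Maximum sum: 3

The maximum subarray is [3] with sum 3. This subarray runs from index 2 to index 2.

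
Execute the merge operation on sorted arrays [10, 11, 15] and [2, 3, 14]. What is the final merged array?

Merging process:

Compare 10 vs 2: take 2 from right. Merged: [2]
Compare 10 vs 3: take 3 from right. Merged: [2, 3]
Compare 10 vs 14: take 10 from left. Merged: [2, 3, 10]
Compare 11 vs 14: take 11 from left. Merged: [2, 3, 10, 11]
Compare 15 vs 14: take 14 from right. Merged: [2, 3, 10, 11, 14]
Append remaining from left: [15]. Merged: [2, 3, 10, 11, 14, 15]

Final merged array: [2, 3, 10, 11, 14, 15]
Total comparisons: 5

The merged array is [2, 3, 10, 11, 14, 15], requiring 5 comparisons. The merge step runs in O(n) time where n is the total number of elements.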